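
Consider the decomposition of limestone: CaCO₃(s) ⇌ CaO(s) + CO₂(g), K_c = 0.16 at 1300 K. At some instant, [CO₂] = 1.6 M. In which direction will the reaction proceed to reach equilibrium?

toward reactants

(CaCO₃, CaO are pure solids — omitted from Q_c.)
Q_c = [CO₂] = 1.6
Q_c = 1.6 > K_c = 0.16, so the reverse reaction proceeds.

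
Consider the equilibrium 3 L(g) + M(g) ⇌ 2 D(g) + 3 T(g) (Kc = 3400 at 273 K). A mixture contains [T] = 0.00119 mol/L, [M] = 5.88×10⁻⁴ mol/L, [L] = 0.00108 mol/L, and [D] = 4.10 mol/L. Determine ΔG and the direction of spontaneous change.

ΔG = 5.49 kJ/mol; the forward reaction is non-spontaneous

Qc = [D]²·[T]³ / ([L]³·[M]) = (4.10)²·(0.00119)³ / ((0.00108)³·(5.88×10⁻⁴)) = 38200
ΔG = RT ln(Qc/Kc) = (8.314 J mol⁻¹ K⁻¹)(273 K) × ln(38200/3400)
   = (2.270 kJ/mol)(2.419) = 5.49 kJ/mol
ΔG > 0, so the forward reaction is non-spontaneous (proceeds in reverse).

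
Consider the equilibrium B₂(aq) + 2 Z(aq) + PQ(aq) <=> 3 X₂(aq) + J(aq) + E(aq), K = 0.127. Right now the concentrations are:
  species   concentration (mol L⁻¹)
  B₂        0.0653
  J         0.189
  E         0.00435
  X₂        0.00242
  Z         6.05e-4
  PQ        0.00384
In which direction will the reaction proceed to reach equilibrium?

no net change (already at equilibrium)

Q = [X₂]³·[J]·[E] / ([B₂]·[Z]²·[PQ]) = (0.00242)³·(0.189)·(0.00435) / ((0.0653)·(6.05e-4)²·(0.00384)) = 0.127
Q = 0.127 = K, so the system is already at equilibrium.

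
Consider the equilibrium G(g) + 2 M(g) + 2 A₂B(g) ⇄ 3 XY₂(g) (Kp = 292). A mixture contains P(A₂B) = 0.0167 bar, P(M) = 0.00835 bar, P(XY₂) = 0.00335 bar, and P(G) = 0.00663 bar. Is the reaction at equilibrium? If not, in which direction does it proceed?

Qp = P(XY₂)³ / (P(G)·P(M)²·P(A₂B)²) = (0.00335)³ / ((0.00663)·(0.00835)²·(0.0167)²) = 292
Qp = 292 = Kp, so the system is already at equilibrium.

neither direction; the system is at equilibrium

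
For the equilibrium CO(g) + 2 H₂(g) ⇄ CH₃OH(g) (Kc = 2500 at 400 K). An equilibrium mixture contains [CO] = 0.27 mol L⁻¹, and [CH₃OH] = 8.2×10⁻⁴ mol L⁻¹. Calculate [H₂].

[H₂] = 0.0011 mol L⁻¹

At equilibrium, Kc = [CH₃OH] / ([CO]·[H₂]²) = 2500.
(8.2×10⁻⁴) / ((0.27)·([H₂])²) = 2500
[H₂]² = 1.21×10⁻⁶ ⇒ [H₂] = 0.0011 mol L⁻¹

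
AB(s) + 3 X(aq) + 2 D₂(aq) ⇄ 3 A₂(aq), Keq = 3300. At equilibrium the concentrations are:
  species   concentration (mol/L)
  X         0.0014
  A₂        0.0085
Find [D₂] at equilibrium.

[D₂] = 0.26 mol/L

(AB is a pure solid — omitted from Keq.)
At equilibrium, Keq = [A₂]³ / ([X]³·[D₂]²) = 3300.
(0.0085)³ / ((0.0014)³·([D₂])²) = 3300
[D₂]² = 0.0678 ⇒ [D₂] = 0.26 mol/L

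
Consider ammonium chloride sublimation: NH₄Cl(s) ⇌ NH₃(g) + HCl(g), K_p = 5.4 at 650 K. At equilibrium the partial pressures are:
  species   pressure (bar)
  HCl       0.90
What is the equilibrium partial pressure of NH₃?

P(NH₃) = 6.0 bar

(NH₄Cl is a pure solid — omitted from K_p.)
At equilibrium, K_p = P(NH₃)·P(HCl) = 5.4.
(P(NH₃))·(0.90) = 5.4
P(NH₃) = 6.00 = 6.0 bar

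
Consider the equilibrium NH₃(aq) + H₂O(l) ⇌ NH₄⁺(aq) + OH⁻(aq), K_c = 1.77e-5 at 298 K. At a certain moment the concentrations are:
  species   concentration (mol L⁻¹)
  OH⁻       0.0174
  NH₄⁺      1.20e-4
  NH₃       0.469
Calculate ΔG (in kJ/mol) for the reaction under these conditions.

(H₂O is a pure liquid — omitted from Q_c.)
Q_c = [NH₄⁺]·[OH⁻] / [NH₃] = (1.20e-4)·(0.0174) / (0.469) = 4.45e-6
ΔG = RT ln(Q_c/K_c) = (8.314 J mol⁻¹ K⁻¹)(298 K) × ln(4.45e-6/1.77e-5)
   = (2.478 kJ/mol)(-1.381) = -3.42 kJ/mol
ΔG < 0, so the forward reaction is spontaneous (proceeds forward).

ΔG = -3.42 kJ/mol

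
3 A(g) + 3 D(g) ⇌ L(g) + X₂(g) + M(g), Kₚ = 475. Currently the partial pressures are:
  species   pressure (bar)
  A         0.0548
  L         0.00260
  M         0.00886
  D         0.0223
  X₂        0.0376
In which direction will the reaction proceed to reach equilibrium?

no net change (already at equilibrium)

Qₚ = P(L)·P(X₂)·P(M) / (P(A)³·P(D)³) = (0.00260)·(0.0376)·(0.00886) / ((0.0548)³·(0.0223)³) = 475
Qₚ = 475 = Kₚ, so the system is already at equilibrium.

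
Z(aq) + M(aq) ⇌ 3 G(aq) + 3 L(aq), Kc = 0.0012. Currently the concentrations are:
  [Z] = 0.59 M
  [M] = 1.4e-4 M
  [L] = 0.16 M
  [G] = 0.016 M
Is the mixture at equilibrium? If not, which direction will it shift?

no; Q < K, reaction proceeds forward

Qc = [G]³·[L]³ / ([Z]·[M]) = (0.016)³·(0.16)³ / ((0.59)·(1.4e-4)) = 2.0e-4
Qc = 2.0e-4 < Kc = 0.0012: net forward reaction.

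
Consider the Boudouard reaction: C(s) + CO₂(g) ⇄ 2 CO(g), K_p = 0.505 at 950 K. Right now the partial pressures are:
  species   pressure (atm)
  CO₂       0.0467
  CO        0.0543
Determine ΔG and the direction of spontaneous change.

(C is a pure solid — omitted from Q_p.)
Q_p = P(CO)² / P(CO₂) = (0.0543)² / (0.0467) = 0.0631
ΔG = RT ln(Q_p/K_p) = (8.314 J mol⁻¹ K⁻¹)(950 K) × ln(0.0631/0.505)
   = (7.898 kJ/mol)(-2.080) = -16.4 kJ/mol
ΔG < 0, so the forward reaction is spontaneous (proceeds forward).

ΔG = -16.4 kJ/mol; the forward reaction is spontaneous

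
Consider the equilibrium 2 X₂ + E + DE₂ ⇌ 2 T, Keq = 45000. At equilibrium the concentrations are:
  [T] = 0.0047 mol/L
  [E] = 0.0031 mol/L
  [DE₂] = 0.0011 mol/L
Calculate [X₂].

At equilibrium, Keq = [T]² / ([X₂]²·[E]·[DE₂]) = 45000.
(0.0047)² / (([X₂])²·(0.0031)·(0.0011)) = 45000
[X₂]² = 1.44×10⁻⁴ ⇒ [X₂] = 0.012 mol/L

[X₂] = 0.012 mol/L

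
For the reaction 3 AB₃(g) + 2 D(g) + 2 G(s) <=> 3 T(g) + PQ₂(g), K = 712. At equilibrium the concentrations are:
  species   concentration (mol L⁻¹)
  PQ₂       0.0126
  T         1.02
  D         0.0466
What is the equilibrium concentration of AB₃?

[AB₃] = 0.205 mol L⁻¹

(G is a pure solid — omitted from K.)
At equilibrium, K = [T]³·[PQ₂] / ([AB₃]³·[D]²) = 712.
(1.02)³·(0.0126) / (([AB₃])³·(0.0466)²) = 712
[AB₃]³ = 0.00865 ⇒ [AB₃] = 0.205 mol L⁻¹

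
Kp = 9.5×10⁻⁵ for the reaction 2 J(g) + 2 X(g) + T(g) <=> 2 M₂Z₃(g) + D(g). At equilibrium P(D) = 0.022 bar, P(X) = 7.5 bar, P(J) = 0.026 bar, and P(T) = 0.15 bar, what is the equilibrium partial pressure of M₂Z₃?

P(M₂Z₃) = 0.0050 bar

At equilibrium, Kp = P(M₂Z₃)²·P(D) / (P(J)²·P(X)²·P(T)) = 9.5×10⁻⁵.
(P(M₂Z₃))²·(0.022) / ((0.026)²·(7.5)²·(0.15)) = 9.5×10⁻⁵
P(M₂Z₃)² = 2.46×10⁻⁵ ⇒ P(M₂Z₃) = 0.0050 bar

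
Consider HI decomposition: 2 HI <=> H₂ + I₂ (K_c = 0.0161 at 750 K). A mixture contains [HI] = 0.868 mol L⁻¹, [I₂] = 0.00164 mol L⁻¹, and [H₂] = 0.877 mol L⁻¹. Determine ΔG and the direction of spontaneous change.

Q_c = [H₂]·[I₂] / [HI]² = (0.877)·(0.00164) / (0.868)² = 0.00191
ΔG = RT ln(Q_c/K_c) = (8.314 J mol⁻¹ K⁻¹)(750 K) × ln(0.00191/0.0161)
   = (6.236 kJ/mol)(-2.132) = -13.3 kJ/mol
ΔG < 0, so the forward reaction is spontaneous (proceeds forward).

ΔG = -13.3 kJ/mol; the forward reaction is spontaneous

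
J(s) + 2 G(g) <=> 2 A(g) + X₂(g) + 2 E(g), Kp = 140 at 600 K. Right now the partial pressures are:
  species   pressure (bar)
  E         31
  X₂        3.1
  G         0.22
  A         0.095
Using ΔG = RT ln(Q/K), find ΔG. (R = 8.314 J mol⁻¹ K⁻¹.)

(J is a pure solid — omitted from Qp.)
Qp = P(A)²·P(X₂)·P(E)² / P(G)² = (0.095)²·(3.1)·(31)² / (0.22)² = 556
ΔG = RT ln(Qp/Kp) = (8.314 J mol⁻¹ K⁻¹)(600 K) × ln(556/140)
   = (4.988 kJ/mol)(1.379) = 6.88 kJ/mol
ΔG > 0, so the forward reaction is non-spontaneous (proceeds in reverse).

ΔG = 6.88 kJ/mol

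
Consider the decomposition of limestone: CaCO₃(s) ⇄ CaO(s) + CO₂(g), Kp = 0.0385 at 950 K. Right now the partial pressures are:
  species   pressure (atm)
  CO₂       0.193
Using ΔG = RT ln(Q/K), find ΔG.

(CaCO₃, CaO are pure solids — omitted from Qp.)
Qp = P(CO₂) = 0.193
ΔG = RT ln(Qp/Kp) = (8.314 J mol⁻¹ K⁻¹)(950 K) × ln(0.193/0.0385)
   = (7.898 kJ/mol)(1.612) = 12.7 kJ/mol
ΔG > 0, so the forward reaction is non-spontaneous (proceeds in reverse).

ΔG = 12.7 kJ/mol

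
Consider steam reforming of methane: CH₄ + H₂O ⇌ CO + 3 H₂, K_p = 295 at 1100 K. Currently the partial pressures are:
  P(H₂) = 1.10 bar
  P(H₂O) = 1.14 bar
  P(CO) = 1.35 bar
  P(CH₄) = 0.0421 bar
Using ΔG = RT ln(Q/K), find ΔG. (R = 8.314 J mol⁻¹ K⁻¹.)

ΔG = -18.9 kJ/mol

Q_p = P(CO)·P(H₂)³ / (P(CH₄)·P(H₂O)) = (1.35)·(1.10)³ / ((0.0421)·(1.14)) = 37.4
ΔG = RT ln(Q_p/K_p) = (8.314 J mol⁻¹ K⁻¹)(1100 K) × ln(37.4/295)
   = (9.145 kJ/mol)(-2.065) = -18.9 kJ/mol
ΔG < 0, so the forward reaction is spontaneous (proceeds forward).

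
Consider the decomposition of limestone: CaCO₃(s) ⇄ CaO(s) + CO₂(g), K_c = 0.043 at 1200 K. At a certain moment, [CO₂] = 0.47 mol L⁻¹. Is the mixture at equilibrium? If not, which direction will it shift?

(CaCO₃, CaO are pure solids — omitted from Q_c.)
Q_c = [CO₂] = 0.47
Q_c = 0.47 > K_c = 0.043: net reverse reaction.

no; Q > K, reaction proceeds in reverse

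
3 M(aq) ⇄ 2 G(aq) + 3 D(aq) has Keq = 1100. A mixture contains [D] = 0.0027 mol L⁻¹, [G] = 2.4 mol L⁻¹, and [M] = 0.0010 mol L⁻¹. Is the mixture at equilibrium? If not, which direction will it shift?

Q = [G]²·[D]³ / [M]³ = (2.4)²·(0.0027)³ / (0.0010)³ = 110
Q = 110 < Keq = 1100: net forward reaction.

no; Q < K, reaction proceeds forward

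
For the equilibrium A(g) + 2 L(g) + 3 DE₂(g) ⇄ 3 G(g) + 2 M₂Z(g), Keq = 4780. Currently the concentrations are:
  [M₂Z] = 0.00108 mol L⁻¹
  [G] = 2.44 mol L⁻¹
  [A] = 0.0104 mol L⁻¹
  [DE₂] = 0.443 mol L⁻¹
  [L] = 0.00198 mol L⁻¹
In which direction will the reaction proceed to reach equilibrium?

Q = [G]³·[M₂Z]² / ([A]·[L]²·[DE₂]³) = (2.44)³·(0.00108)² / ((0.0104)·(0.00198)²·(0.443)³) = 4780
Q = 4780 = Keq, so the system is already at equilibrium.

neither direction; the system is at equilibrium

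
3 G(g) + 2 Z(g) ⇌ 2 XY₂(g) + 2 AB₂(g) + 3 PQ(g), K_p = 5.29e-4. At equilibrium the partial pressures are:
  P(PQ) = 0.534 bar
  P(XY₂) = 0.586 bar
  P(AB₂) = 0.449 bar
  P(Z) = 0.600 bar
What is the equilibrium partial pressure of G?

At equilibrium, K_p = P(XY₂)²·P(AB₂)²·P(PQ)³ / (P(G)³·P(Z)²) = 5.29e-4.
(0.586)²·(0.449)²·(0.534)³ / ((P(G))³·(0.600)²) = 5.29e-4
P(G)³ = 55.4 ⇒ P(G) = 3.81 bar

P(G) = 3.81 bar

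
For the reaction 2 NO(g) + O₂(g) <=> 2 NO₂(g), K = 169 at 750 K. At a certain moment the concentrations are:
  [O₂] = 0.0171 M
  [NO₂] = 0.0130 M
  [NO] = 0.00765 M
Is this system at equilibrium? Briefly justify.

Q = [NO₂]² / ([NO]²·[O₂]) = (0.0130)² / ((0.00765)²·(0.0171)) = 169
Q = 169 = K; the system is at equilibrium.

yes, at equilibrium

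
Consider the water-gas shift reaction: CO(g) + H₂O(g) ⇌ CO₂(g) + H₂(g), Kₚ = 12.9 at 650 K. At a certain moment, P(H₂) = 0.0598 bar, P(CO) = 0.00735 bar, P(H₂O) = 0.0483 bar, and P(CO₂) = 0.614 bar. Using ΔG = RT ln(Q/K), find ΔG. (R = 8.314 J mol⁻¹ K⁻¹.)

ΔG = 11.2 kJ/mol

Qₚ = P(CO₂)·P(H₂) / (P(CO)·P(H₂O)) = (0.614)·(0.0598) / ((0.00735)·(0.0483)) = 103
ΔG = RT ln(Qₚ/Kₚ) = (8.314 J mol⁻¹ K⁻¹)(650 K) × ln(103/12.9)
   = (5.404 kJ/mol)(2.078) = 11.2 kJ/mol
ΔG > 0, so the forward reaction is non-spontaneous (proceeds in reverse).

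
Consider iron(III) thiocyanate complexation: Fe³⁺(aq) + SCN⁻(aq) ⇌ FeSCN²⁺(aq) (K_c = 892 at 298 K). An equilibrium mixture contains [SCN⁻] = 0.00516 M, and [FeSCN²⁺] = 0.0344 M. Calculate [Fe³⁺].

At equilibrium, K_c = [FeSCN²⁺] / ([Fe³⁺]·[SCN⁻]) = 892.
(0.0344) / (([Fe³⁺])·(0.00516)) = 892
[Fe³⁺] = 0.00747 M

[Fe³⁺] = 0.00747 M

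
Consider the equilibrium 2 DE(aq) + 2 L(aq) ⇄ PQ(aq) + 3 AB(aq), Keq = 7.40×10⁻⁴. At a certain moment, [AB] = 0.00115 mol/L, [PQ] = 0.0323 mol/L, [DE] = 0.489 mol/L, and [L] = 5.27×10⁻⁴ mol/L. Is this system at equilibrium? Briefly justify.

yes, at equilibrium

Q = [PQ]·[AB]³ / ([DE]²·[L]²) = (0.0323)·(0.00115)³ / ((0.489)²·(5.27×10⁻⁴)²) = 7.40×10⁻⁴
Q = 7.40×10⁻⁴ = Keq; the system is at equilibrium.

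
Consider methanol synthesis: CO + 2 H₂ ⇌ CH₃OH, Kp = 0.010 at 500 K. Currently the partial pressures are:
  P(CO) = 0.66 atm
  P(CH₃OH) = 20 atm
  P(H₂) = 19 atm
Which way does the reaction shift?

toward reactants

Qp = P(CH₃OH) / (P(CO)·P(H₂)²) = (20) / ((0.66)·(19)²) = 0.084
Qp = 0.084 > Kp = 0.010, so the reverse reaction proceeds.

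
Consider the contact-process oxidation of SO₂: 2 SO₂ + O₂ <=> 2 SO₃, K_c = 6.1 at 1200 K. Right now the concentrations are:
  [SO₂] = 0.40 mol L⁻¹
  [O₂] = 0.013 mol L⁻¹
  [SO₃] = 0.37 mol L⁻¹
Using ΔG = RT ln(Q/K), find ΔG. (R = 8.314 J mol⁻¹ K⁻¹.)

Q_c = [SO₃]² / ([SO₂]²·[O₂]) = (0.37)² / ((0.40)²·(0.013)) = 65.8
ΔG = RT ln(Q_c/K_c) = (8.314 J mol⁻¹ K⁻¹)(1200 K) × ln(65.8/6.1)
   = (9.977 kJ/mol)(2.378) = 23.7 kJ/mol
ΔG > 0, so the forward reaction is non-spontaneous (proceeds in reverse).

ΔG = 23.7 kJ/mol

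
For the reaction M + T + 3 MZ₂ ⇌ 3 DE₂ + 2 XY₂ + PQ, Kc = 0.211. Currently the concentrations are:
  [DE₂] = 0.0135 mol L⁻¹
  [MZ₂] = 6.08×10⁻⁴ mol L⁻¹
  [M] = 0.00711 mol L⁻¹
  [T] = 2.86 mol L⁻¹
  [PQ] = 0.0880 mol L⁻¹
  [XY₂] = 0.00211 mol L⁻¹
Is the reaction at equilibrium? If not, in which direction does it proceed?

neither direction; the system is at equilibrium

Qc = [DE₂]³·[XY₂]²·[PQ] / ([M]·[T]·[MZ₂]³) = (0.0135)³·(0.00211)²·(0.0880) / ((0.00711)·(2.86)·(6.08×10⁻⁴)³) = 0.211
Qc = 0.211 = Kc, so the system is already at equilibrium.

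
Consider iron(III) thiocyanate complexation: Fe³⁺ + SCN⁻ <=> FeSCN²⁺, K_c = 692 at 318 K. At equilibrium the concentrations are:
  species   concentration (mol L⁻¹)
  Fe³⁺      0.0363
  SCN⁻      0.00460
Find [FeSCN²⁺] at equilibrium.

At equilibrium, K_c = [FeSCN²⁺] / ([Fe³⁺]·[SCN⁻]) = 692.
([FeSCN²⁺]) / ((0.0363)·(0.00460)) = 692
[FeSCN²⁺] = 0.116 mol L⁻¹

[FeSCN²⁺] = 0.116 mol L⁻¹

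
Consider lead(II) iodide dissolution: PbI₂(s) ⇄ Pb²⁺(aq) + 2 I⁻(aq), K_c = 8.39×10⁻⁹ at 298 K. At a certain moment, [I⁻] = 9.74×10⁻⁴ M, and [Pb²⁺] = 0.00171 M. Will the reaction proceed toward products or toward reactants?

toward products

(PbI₂ is a pure solid — omitted from Q_c.)
Q_c = [Pb²⁺]·[I⁻]² = (0.00171)·(9.74×10⁻⁴)² = 1.62×10⁻⁹
Q_c = 1.62×10⁻⁹ < K_c = 8.39×10⁻⁹, so the forward reaction proceeds.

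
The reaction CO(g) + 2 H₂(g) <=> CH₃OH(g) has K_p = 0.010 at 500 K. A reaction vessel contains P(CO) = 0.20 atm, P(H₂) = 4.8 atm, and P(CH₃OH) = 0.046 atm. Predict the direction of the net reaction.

neither direction; the system is at equilibrium

Q_p = P(CH₃OH) / (P(CO)·P(H₂)²) = (0.046) / ((0.20)·(4.8)²) = 0.010
Q_p = 0.010 = K_p, so the system is already at equilibrium.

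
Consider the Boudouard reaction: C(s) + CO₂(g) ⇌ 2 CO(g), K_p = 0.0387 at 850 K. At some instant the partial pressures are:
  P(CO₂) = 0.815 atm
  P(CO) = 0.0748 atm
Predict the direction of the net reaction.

(C is a pure solid — omitted from Q_p.)
Q_p = P(CO)² / P(CO₂) = (0.0748)² / (0.815) = 0.00687
Q_p = 0.00687 < K_p = 0.0387, so the forward reaction proceeds.

toward products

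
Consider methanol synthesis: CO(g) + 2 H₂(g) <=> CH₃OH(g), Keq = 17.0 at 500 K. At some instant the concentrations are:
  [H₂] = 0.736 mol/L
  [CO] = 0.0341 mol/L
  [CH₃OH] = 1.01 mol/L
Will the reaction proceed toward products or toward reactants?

reverse (toward reactants)

Q = [CH₃OH] / ([CO]·[H₂]²) = (1.01) / ((0.0341)·(0.736)²) = 54.7
Q = 54.7 > Keq = 17.0, so the reverse reaction proceeds.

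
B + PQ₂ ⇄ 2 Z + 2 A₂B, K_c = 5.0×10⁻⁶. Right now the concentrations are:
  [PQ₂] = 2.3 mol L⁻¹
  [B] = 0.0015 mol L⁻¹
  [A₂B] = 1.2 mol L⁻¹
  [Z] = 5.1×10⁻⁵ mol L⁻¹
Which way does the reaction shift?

to the right

Q_c = [Z]²·[A₂B]² / ([B]·[PQ₂]) = (5.1×10⁻⁵)²·(1.2)² / ((0.0015)·(2.3)) = 1.1×10⁻⁶
Q_c = 1.1×10⁻⁶ < K_c = 5.0×10⁻⁶, so the forward reaction proceeds.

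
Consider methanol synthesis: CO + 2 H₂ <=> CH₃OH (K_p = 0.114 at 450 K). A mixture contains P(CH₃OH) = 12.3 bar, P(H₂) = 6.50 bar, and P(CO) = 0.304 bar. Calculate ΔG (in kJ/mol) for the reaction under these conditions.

Q_p = P(CH₃OH) / (P(CO)·P(H₂)²) = (12.3) / ((0.304)·(6.50)²) = 0.958
ΔG = RT ln(Q_p/K_p) = (8.314 J mol⁻¹ K⁻¹)(450 K) × ln(0.958/0.114)
   = (3.741 kJ/mol)(2.129) = 7.96 kJ/mol
ΔG > 0, so the forward reaction is non-spontaneous (proceeds in reverse).

ΔG = 7.96 kJ/mol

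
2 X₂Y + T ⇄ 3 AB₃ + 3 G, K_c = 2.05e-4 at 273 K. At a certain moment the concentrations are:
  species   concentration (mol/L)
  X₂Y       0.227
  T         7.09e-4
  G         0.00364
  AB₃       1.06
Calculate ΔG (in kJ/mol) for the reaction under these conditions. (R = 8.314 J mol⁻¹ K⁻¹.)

ΔG = 4.62 kJ/mol

Q_c = [AB₃]³·[G]³ / ([X₂Y]²·[T]) = (1.06)³·(0.00364)³ / ((0.227)²·(7.09e-4)) = 0.00157
ΔG = RT ln(Q_c/K_c) = (8.314 J mol⁻¹ K⁻¹)(273 K) × ln(0.00157/2.05e-4)
   = (2.270 kJ/mol)(2.036) = 4.62 kJ/mol
ΔG > 0, so the forward reaction is non-spontaneous (proceeds in reverse).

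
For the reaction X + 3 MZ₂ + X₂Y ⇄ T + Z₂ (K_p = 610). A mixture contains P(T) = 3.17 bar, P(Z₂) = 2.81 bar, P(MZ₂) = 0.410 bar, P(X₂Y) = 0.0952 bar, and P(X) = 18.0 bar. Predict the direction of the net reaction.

in the forward direction

Q_p = P(T)·P(Z₂) / (P(X)·P(MZ₂)³·P(X₂Y)) = (3.17)·(2.81) / ((18.0)·(0.410)³·(0.0952)) = 75.4
Q_p = 75.4 < K_p = 610, so the forward reaction proceeds.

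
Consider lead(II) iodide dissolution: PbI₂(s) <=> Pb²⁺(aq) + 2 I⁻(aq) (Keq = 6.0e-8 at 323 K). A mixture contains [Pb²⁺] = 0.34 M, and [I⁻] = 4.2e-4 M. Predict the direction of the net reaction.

(PbI₂ is a pure solid — omitted from Q.)
Q = [Pb²⁺]·[I⁻]² = (0.34)·(4.2e-4)² = 6.0e-8
Q = 6.0e-8 = Keq, so the system is already at equilibrium.

at equilibrium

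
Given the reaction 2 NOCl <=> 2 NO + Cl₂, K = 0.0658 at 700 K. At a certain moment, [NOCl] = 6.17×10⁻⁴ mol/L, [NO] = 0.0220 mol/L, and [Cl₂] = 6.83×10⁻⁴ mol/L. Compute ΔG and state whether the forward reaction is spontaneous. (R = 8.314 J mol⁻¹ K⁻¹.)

ΔG = 15.0 kJ/mol; the forward reaction is non-spontaneous

Q = [NO]²·[Cl₂] / [NOCl]² = (0.0220)²·(6.83×10⁻⁴) / (6.17×10⁻⁴)² = 0.868
ΔG = RT ln(Q/K) = (8.314 J mol⁻¹ K⁻¹)(700 K) × ln(0.868/0.0658)
   = (5.820 kJ/mol)(2.580) = 15.0 kJ/mol
ΔG > 0, so the forward reaction is non-spontaneous (proceeds in reverse).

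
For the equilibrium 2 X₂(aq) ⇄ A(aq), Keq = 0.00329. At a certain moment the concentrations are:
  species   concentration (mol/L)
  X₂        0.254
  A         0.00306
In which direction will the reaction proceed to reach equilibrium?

Q = [A] / [X₂]² = (0.00306) / (0.254)² = 0.0474
Q = 0.0474 > Keq = 0.00329, so the reverse reaction proceeds.

in the reverse direction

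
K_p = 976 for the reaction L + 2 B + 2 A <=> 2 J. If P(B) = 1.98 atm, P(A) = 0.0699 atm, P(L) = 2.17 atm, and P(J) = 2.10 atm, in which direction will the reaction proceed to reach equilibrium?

Q_p = P(J)² / (P(L)·P(B)²·P(A)²) = (2.10)² / ((2.17)·(1.98)²·(0.0699)²) = 106
Q_p = 106 < K_p = 976, so the forward reaction proceeds.

forward (toward products)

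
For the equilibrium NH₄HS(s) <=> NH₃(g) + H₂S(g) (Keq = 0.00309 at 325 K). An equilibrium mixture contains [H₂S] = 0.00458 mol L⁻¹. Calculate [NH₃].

[NH₃] = 0.675 mol L⁻¹

(NH₄HS is a pure solid — omitted from Keq.)
At equilibrium, Keq = [NH₃]·[H₂S] = 0.00309.
([NH₃])·(0.00458) = 0.00309
[NH₃] = 0.675 mol L⁻¹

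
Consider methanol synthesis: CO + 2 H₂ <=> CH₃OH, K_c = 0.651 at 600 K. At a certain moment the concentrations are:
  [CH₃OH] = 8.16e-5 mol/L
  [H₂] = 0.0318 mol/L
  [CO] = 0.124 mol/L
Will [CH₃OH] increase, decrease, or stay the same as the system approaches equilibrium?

stay the same

Q_c = [CH₃OH] / ([CO]·[H₂]²) = (8.16e-5) / ((0.124)·(0.0318)²) = 0.651
Q_c = 0.651 = K_c; the system is at equilibrium.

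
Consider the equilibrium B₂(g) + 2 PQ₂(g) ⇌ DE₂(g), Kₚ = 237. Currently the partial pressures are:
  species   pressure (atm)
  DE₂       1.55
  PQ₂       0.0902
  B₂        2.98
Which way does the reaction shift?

forward (toward products)

Qₚ = P(DE₂) / (P(B₂)·P(PQ₂)²) = (1.55) / ((2.98)·(0.0902)²) = 63.9
Qₚ = 63.9 < Kₚ = 237, so the forward reaction proceeds.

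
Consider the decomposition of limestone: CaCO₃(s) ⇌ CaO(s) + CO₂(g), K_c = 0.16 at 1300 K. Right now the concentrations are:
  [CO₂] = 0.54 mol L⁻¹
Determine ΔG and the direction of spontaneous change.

ΔG = 13.1 kJ/mol; the forward reaction is non-spontaneous

(CaCO₃, CaO are pure solids — omitted from Q_c.)
Q_c = [CO₂] = 0.540
ΔG = RT ln(Q_c/K_c) = (8.314 J mol⁻¹ K⁻¹)(1300 K) × ln(0.540/0.16)
   = (10.81 kJ/mol)(1.216) = 13.1 kJ/mol
ΔG > 0, so the forward reaction is non-spontaneous (proceeds in reverse).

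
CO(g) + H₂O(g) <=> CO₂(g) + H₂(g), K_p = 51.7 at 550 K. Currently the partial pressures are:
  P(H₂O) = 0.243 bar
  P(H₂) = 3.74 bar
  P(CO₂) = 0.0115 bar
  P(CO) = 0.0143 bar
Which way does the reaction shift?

in the forward direction

Q_p = P(CO₂)·P(H₂) / (P(CO)·P(H₂O)) = (0.0115)·(3.74) / ((0.0143)·(0.243)) = 12.4
Q_p = 12.4 < K_p = 51.7, so the forward reaction proceeds.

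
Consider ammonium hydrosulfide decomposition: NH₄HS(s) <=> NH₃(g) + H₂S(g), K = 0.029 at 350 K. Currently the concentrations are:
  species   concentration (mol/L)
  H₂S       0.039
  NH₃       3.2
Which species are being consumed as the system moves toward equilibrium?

NH₃, H₂S (products)

(NH₄HS is a pure solid — omitted from Q.)
Q = [NH₃]·[H₂S] = (3.2)·(0.039) = 0.12
Q = 0.12 > K = 0.029: net reverse reaction.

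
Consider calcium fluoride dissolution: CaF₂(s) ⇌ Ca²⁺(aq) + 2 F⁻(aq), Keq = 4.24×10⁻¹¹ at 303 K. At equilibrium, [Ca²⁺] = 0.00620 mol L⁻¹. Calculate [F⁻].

[F⁻] = 8.27×10⁻⁵ mol L⁻¹

(CaF₂ is a pure solid — omitted from Keq.)
At equilibrium, Keq = [Ca²⁺]·[F⁻]² = 4.24×10⁻¹¹.
(0.00620)·([F⁻])² = 4.24×10⁻¹¹
[F⁻]² = 6.84×10⁻⁹ ⇒ [F⁻] = 8.27×10⁻⁵ mol L⁻¹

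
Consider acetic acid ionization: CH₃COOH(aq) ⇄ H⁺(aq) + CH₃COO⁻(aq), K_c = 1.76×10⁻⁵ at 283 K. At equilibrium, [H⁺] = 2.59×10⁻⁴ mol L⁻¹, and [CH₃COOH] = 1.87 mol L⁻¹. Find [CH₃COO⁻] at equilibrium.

[CH₃COO⁻] = 0.127 mol L⁻¹

At equilibrium, K_c = [H⁺]·[CH₃COO⁻] / [CH₃COOH] = 1.76×10⁻⁵.
(2.59×10⁻⁴)·([CH₃COO⁻]) / (1.87) = 1.76×10⁻⁵
[CH₃COO⁻] = 0.127 mol L⁻¹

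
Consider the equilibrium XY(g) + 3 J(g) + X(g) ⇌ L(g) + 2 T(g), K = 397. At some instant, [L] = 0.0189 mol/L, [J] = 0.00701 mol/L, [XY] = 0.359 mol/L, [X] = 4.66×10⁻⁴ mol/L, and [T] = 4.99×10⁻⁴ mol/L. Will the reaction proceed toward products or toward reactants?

in the forward direction

Q = [L]·[T]² / ([XY]·[J]³·[X]) = (0.0189)·(4.99×10⁻⁴)² / ((0.359)·(0.00701)³·(4.66×10⁻⁴)) = 81.7
Q = 81.7 < K = 397, so the forward reaction proceeds.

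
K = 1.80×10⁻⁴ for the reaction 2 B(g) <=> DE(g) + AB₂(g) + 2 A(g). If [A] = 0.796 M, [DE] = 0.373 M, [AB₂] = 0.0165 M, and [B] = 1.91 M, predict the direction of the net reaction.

to the left

Q = [DE]·[AB₂]·[A]² / [B]² = (0.373)·(0.0165)·(0.796)² / (1.91)² = 0.00107
Q = 0.00107 > K = 1.80×10⁻⁴, so the reverse reaction proceeds.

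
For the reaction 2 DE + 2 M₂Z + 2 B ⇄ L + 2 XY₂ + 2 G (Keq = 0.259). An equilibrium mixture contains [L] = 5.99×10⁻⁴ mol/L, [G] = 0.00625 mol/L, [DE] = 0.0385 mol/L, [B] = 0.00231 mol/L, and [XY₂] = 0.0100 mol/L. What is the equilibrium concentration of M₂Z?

At equilibrium, Keq = [L]·[XY₂]²·[G]² / ([DE]²·[M₂Z]²·[B]²) = 0.259.
(5.99×10⁻⁴)·(0.0100)²·(0.00625)² / ((0.0385)²·([M₂Z])²·(0.00231)²) = 0.259
[M₂Z]² = 0.00114 ⇒ [M₂Z] = 0.0338 mol/L

[M₂Z] = 0.0338 mol/L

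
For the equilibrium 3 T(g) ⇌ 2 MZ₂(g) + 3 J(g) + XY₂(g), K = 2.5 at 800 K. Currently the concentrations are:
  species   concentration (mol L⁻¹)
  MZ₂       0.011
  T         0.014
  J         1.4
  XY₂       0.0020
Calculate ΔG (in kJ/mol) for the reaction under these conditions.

ΔG = -15.5 kJ/mol

Q = [MZ₂]²·[J]³·[XY₂] / [T]³ = (0.011)²·(1.4)³·(0.0020) / (0.014)³ = 0.242
ΔG = RT ln(Q/K) = (8.314 J mol⁻¹ K⁻¹)(800 K) × ln(0.242/2.5)
   = (6.651 kJ/mol)(-2.335) = -15.5 kJ/mol
ΔG < 0, so the forward reaction is spontaneous (proceeds forward).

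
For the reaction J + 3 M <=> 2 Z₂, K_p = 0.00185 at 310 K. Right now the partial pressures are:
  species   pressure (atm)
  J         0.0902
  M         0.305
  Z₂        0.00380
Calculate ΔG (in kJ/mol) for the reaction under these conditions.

ΔG = 2.87 kJ/mol

Q_p = P(Z₂)² / (P(J)·P(M)³) = (0.00380)² / ((0.0902)·(0.305)³) = 0.00564
ΔG = RT ln(Q_p/K_p) = (8.314 J mol⁻¹ K⁻¹)(310 K) × ln(0.00564/0.00185)
   = (2.577 kJ/mol)(1.115) = 2.87 kJ/mol
ΔG > 0, so the forward reaction is non-spontaneous (proceeds in reverse).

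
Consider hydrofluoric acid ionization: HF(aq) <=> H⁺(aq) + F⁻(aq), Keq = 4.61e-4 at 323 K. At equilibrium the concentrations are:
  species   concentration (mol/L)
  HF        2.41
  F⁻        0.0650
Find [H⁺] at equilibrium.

At equilibrium, Keq = [H⁺]·[F⁻] / [HF] = 4.61e-4.
([H⁺])·(0.0650) / (2.41) = 4.61e-4
[H⁺] = 0.0171 mol/L

[H⁺] = 0.0171 mol/L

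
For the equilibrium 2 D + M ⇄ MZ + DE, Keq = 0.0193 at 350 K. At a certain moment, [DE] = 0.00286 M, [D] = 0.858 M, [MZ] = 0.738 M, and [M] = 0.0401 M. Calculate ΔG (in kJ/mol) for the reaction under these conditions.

ΔG = 3.81 kJ/mol

Q = [MZ]·[DE] / ([D]²·[M]) = (0.738)·(0.00286) / ((0.858)²·(0.0401)) = 0.0715
ΔG = RT ln(Q/Keq) = (8.314 J mol⁻¹ K⁻¹)(350 K) × ln(0.0715/0.0193)
   = (2.910 kJ/mol)(1.310) = 3.81 kJ/mol
ΔG > 0, so the forward reaction is non-spontaneous (proceeds in reverse).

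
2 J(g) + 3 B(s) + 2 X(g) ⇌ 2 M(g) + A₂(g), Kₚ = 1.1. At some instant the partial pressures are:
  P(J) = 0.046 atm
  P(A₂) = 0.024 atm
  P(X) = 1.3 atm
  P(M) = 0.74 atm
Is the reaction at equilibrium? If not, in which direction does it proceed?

(B is a pure solid — omitted from Qₚ.)
Qₚ = P(M)²·P(A₂) / (P(J)²·P(X)²) = (0.74)²·(0.024) / ((0.046)²·(1.3)²) = 3.7
Qₚ = 3.7 > Kₚ = 1.1, so the reverse reaction proceeds.

in the reverse direction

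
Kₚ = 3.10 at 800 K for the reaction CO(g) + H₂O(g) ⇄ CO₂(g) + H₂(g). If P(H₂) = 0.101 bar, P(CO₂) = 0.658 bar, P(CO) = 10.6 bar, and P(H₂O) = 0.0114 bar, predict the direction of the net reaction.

to the right

Qₚ = P(CO₂)·P(H₂) / (P(CO)·P(H₂O)) = (0.658)·(0.101) / ((10.6)·(0.0114)) = 0.550
Qₚ = 0.550 < Kₚ = 3.10, so the forward reaction proceeds.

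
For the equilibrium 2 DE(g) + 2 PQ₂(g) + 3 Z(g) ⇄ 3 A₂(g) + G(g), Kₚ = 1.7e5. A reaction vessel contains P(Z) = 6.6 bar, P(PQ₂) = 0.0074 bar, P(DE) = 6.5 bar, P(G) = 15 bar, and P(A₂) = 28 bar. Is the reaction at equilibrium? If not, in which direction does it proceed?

Qₚ = P(A₂)³·P(G) / (P(DE)²·P(PQ₂)²·P(Z)³) = (28)³·(15) / ((6.5)²·(0.0074)²·(6.6)³) = 5.0e5
Qₚ = 5.0e5 > Kₚ = 1.7e5, so the reverse reaction proceeds.

in the reverse direction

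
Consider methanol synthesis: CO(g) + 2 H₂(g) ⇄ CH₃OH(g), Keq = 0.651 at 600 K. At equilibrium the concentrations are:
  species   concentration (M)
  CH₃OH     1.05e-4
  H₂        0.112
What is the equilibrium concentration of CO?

At equilibrium, Keq = [CH₃OH] / ([CO]·[H₂]²) = 0.651.
(1.05e-4) / (([CO])·(0.112)²) = 0.651
[CO] = 0.0129 M

[CO] = 0.0129 M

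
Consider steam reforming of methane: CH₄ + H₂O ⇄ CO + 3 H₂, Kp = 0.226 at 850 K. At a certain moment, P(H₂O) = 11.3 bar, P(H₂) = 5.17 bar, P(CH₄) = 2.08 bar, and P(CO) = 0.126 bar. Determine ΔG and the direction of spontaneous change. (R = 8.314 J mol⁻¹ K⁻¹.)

ΔG = 8.39 kJ/mol; the forward reaction is non-spontaneous

Qp = P(CO)·P(H₂)³ / (P(CH₄)·P(H₂O)) = (0.126)·(5.17)³ / ((2.08)·(11.3)) = 0.741
ΔG = RT ln(Qp/Kp) = (8.314 J mol⁻¹ K⁻¹)(850 K) × ln(0.741/0.226)
   = (7.067 kJ/mol)(1.187) = 8.39 kJ/mol
ΔG > 0, so the forward reaction is non-spontaneous (proceeds in reverse).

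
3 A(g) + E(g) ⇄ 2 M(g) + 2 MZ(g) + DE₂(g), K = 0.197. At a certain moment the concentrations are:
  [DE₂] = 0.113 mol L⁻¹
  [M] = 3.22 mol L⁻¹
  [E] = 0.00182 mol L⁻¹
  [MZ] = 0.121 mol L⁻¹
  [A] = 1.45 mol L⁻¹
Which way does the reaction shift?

toward reactants

Q = [M]²·[MZ]²·[DE₂] / ([A]³·[E]) = (3.22)²·(0.121)²·(0.113) / ((1.45)³·(0.00182)) = 3.09
Q = 3.09 > K = 0.197, so the reverse reaction proceeds.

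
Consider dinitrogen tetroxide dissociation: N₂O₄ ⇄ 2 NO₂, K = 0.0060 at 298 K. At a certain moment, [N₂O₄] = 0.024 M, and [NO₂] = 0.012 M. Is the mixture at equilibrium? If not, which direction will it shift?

yes, at equilibrium

Q = [NO₂]² / [N₂O₄] = (0.012)² / (0.024) = 0.0060
Q = 0.0060 = K; the system is at equilibrium.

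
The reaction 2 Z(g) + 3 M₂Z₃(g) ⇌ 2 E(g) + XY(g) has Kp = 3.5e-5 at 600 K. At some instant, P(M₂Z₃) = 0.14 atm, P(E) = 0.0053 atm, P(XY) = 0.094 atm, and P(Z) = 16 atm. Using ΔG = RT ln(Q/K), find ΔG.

Qp = P(E)²·P(XY) / (P(Z)²·P(M₂Z₃)³) = (0.0053)²·(0.094) / ((16)²·(0.14)³) = 3.76e-6
ΔG = RT ln(Qp/Kp) = (8.314 J mol⁻¹ K⁻¹)(600 K) × ln(3.76e-6/3.5e-5)
   = (4.988 kJ/mol)(-2.231) = -11.1 kJ/mol
ΔG < 0, so the forward reaction is spontaneous (proceeds forward).

ΔG = -11.1 kJ/mol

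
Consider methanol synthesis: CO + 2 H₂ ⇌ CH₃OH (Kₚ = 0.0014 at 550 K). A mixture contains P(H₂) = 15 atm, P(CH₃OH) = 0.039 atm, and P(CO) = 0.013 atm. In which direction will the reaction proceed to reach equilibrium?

reverse (toward reactants)

Qₚ = P(CH₃OH) / (P(CO)·P(H₂)²) = (0.039) / ((0.013)·(15)²) = 0.013
Qₚ = 0.013 > Kₚ = 0.0014, so the reverse reaction proceeds.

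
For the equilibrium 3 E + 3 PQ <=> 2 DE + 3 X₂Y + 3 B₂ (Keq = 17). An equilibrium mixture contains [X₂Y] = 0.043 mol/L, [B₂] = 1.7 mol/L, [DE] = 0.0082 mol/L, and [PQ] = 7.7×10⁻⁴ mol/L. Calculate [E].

[E] = 1.5 mol/L

At equilibrium, Keq = [DE]²·[X₂Y]³·[B₂]³ / ([E]³·[PQ]³) = 17.
(0.0082)²·(0.043)³·(1.7)³ / (([E])³·(7.7×10⁻⁴)³) = 17
[E]³ = 3.38 ⇒ [E] = 1.5 mol/L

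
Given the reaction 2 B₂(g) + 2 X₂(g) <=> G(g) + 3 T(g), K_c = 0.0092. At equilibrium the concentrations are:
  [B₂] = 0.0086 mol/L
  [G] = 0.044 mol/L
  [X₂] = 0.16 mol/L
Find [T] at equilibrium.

At equilibrium, K_c = [G]·[T]³ / ([B₂]²·[X₂]²) = 0.0092.
(0.044)·([T])³ / ((0.0086)²·(0.16)²) = 0.0092
[T]³ = 3.96×10⁻⁷ ⇒ [T] = 0.0073 mol/L

[T] = 0.0073 mol/L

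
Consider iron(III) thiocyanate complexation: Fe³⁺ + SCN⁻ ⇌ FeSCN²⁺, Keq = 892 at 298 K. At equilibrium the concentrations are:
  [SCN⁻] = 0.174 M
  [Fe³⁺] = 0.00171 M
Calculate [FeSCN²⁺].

At equilibrium, Keq = [FeSCN²⁺] / ([Fe³⁺]·[SCN⁻]) = 892.
([FeSCN²⁺]) / ((0.00171)·(0.174)) = 892
[FeSCN²⁺] = 0.265 M

[FeSCN²⁺] = 0.265 M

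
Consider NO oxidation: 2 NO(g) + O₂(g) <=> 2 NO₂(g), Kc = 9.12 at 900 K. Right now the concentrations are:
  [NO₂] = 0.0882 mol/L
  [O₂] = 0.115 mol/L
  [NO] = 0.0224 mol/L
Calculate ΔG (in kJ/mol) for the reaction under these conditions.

ΔG = 20.2 kJ/mol

Qc = [NO₂]² / ([NO]²·[O₂]) = (0.0882)² / ((0.0224)²·(0.115)) = 135
ΔG = RT ln(Qc/Kc) = (8.314 J mol⁻¹ K⁻¹)(900 K) × ln(135/9.12)
   = (7.483 kJ/mol)(2.695) = 20.2 kJ/mol
ΔG > 0, so the forward reaction is non-spontaneous (proceeds in reverse).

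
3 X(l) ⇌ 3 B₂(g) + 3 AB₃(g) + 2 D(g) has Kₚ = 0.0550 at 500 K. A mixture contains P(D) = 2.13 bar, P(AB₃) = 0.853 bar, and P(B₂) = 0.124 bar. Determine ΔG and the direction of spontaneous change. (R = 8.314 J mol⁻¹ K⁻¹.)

ΔG = -9.67 kJ/mol; the forward reaction is spontaneous

(X is a pure liquid — omitted from Qₚ.)
Qₚ = P(B₂)³·P(AB₃)³·P(D)² = (0.124)³·(0.853)³·(2.13)² = 0.00537
ΔG = RT ln(Qₚ/Kₚ) = (8.314 J mol⁻¹ K⁻¹)(500 K) × ln(0.00537/0.0550)
   = (4.157 kJ/mol)(-2.327) = -9.67 kJ/mol
ΔG < 0, so the forward reaction is spontaneous (proceeds forward).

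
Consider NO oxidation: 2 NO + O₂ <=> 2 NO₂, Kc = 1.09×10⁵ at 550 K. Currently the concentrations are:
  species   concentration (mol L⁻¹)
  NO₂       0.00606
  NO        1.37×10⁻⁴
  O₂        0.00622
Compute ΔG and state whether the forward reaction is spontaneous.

ΔG = 4.85 kJ/mol; the forward reaction is non-spontaneous

Qc = [NO₂]² / ([NO]²·[O₂]) = (0.00606)² / ((1.37×10⁻⁴)²·(0.00622)) = 3.15×10⁵
ΔG = RT ln(Qc/Kc) = (8.314 J mol⁻¹ K⁻¹)(550 K) × ln(3.15×10⁵/1.09×10⁵)
   = (4.573 kJ/mol)(1.061) = 4.85 kJ/mol
ΔG > 0, so the forward reaction is non-spontaneous (proceeds in reverse).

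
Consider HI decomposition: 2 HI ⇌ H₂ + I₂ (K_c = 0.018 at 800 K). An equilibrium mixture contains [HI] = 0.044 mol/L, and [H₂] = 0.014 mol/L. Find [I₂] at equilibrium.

At equilibrium, K_c = [H₂]·[I₂] / [HI]² = 0.018.
(0.014)·([I₂]) / (0.044)² = 0.018
[I₂] = 0.00249 = 0.0025 mol/L

[I₂] = 0.0025 mol/L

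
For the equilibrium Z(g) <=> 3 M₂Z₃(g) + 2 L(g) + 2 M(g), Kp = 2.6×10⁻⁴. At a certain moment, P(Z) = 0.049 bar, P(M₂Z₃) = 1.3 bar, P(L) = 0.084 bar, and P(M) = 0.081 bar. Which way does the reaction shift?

toward reactants

Qp = P(M₂Z₃)³·P(L)²·P(M)² / P(Z) = (1.3)³·(0.084)²·(0.081)² / (0.049) = 0.0021
Qp = 0.0021 > Kp = 2.6×10⁻⁴, so the reverse reaction proceeds.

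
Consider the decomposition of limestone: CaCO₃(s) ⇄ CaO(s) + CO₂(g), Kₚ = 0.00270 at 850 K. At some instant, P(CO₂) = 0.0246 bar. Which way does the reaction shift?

in the reverse direction

(CaCO₃, CaO are pure solids — omitted from Qₚ.)
Qₚ = P(CO₂) = 0.0246
Qₚ = 0.0246 > Kₚ = 0.00270, so the reverse reaction proceeds.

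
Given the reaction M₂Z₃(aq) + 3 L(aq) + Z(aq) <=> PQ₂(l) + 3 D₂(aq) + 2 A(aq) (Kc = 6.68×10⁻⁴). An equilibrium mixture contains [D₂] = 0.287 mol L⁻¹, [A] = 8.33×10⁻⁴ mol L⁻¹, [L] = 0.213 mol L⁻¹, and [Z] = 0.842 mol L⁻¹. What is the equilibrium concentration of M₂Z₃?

(PQ₂ is a pure liquid — omitted from Kc.)
At equilibrium, Kc = [D₂]³·[A]² / ([M₂Z₃]·[L]³·[Z]) = 6.68×10⁻⁴.
(0.287)³·(8.33×10⁻⁴)² / (([M₂Z₃])·(0.213)³·(0.842)) = 6.68×10⁻⁴
[M₂Z₃] = 0.00302 mol L⁻¹

[M₂Z₃] = 0.00302 mol L⁻¹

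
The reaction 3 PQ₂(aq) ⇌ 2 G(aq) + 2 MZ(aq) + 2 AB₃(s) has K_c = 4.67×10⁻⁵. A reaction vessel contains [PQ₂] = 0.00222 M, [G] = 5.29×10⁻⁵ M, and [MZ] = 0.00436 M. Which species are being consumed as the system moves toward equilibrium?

(AB₃ is a pure solid — omitted from Q_c.)
Q_c = [G]²·[MZ]² / [PQ₂]³ = (5.29×10⁻⁵)²·(0.00436)² / (0.00222)³ = 4.86×10⁻⁶
Q_c = 4.86×10⁻⁶ < K_c = 4.67×10⁻⁵: net forward reaction.

PQ₂ (reactants)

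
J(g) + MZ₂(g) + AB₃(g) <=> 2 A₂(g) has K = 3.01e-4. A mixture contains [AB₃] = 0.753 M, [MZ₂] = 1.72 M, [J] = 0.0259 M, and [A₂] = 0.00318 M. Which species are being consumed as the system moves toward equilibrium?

Q = [A₂]² / ([J]·[MZ₂]·[AB₃]) = (0.00318)² / ((0.0259)·(1.72)·(0.753)) = 3.01e-4
Q = 3.01e-4 = K; the system is at equilibrium.

none (at equilibrium)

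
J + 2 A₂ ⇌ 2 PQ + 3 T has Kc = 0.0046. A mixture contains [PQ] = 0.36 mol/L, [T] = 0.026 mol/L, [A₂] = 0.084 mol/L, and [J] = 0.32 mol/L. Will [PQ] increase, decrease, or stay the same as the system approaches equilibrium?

Qc = [PQ]²·[T]³ / ([J]·[A₂]²) = (0.36)²·(0.026)³ / ((0.32)·(0.084)²) = 0.0010
Qc = 0.0010 < Kc = 0.0046: net forward reaction.
PQ is a product, so it increases.

increase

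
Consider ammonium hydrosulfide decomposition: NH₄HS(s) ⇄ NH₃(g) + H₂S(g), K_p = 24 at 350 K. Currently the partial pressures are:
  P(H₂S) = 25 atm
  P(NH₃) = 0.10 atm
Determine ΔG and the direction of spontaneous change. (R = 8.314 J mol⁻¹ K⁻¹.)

(NH₄HS is a pure solid — omitted from Q_p.)
Q_p = P(NH₃)·P(H₂S) = (0.10)·(25) = 2.50
ΔG = RT ln(Q_p/K_p) = (8.314 J mol⁻¹ K⁻¹)(350 K) × ln(2.50/24)
   = (2.910 kJ/mol)(-2.262) = -6.58 kJ/mol
ΔG < 0, so the forward reaction is spontaneous (proceeds forward).

ΔG = -6.58 kJ/mol; the forward reaction is spontaneous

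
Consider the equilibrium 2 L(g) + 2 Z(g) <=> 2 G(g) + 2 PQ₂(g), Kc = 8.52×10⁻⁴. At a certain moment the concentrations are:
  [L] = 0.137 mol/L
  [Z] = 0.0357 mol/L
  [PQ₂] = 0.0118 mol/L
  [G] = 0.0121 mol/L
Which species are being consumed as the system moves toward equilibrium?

Qc = [G]²·[PQ₂]² / ([L]²·[Z]²) = (0.0121)²·(0.0118)² / ((0.137)²·(0.0357)²) = 8.52×10⁻⁴
Qc = 8.52×10⁻⁴ = Kc; the system is at equilibrium.

none (at equilibrium)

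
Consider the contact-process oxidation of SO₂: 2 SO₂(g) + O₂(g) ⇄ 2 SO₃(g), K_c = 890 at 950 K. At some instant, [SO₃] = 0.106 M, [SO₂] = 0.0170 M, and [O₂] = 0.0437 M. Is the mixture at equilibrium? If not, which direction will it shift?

Q_c = [SO₃]² / ([SO₂]²·[O₂]) = (0.106)² / ((0.0170)²·(0.0437)) = 890
Q_c = 890 = K_c; the system is at equilibrium.

yes, at equilibrium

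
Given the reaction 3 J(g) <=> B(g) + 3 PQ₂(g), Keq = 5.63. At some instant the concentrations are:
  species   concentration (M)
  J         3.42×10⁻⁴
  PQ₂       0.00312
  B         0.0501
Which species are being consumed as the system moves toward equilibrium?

B, PQ₂ (products)

Q = [B]·[PQ₂]³ / [J]³ = (0.0501)·(0.00312)³ / (3.42×10⁻⁴)³ = 38.0
Q = 38.0 > Keq = 5.63: net reverse reaction.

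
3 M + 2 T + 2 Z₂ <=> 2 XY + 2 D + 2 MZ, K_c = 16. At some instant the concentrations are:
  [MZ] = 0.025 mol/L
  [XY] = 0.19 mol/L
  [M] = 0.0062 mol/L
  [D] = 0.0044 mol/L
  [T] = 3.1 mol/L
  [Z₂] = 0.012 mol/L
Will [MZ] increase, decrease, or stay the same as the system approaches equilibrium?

Q_c = [XY]²·[D]²·[MZ]² / ([M]³·[T]²·[Z₂]²) = (0.19)²·(0.0044)²·(0.025)² / ((0.0062)³·(3.1)²·(0.012)²) = 1.3
Q_c = 1.3 < K_c = 16: net forward reaction.
MZ is a product, so it increases.

increase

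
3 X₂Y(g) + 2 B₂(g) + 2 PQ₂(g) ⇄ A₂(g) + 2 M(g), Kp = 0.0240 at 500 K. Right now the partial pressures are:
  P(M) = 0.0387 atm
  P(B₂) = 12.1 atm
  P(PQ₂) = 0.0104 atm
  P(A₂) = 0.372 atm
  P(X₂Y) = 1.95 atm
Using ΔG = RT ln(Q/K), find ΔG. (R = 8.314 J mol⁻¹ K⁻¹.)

ΔG = -6.74 kJ/mol

Qp = P(A₂)·P(M)² / (P(X₂Y)³·P(B₂)²·P(PQ₂)²) = (0.372)·(0.0387)² / ((1.95)³·(12.1)²·(0.0104)²) = 0.00474
ΔG = RT ln(Qp/Kp) = (8.314 J mol⁻¹ K⁻¹)(500 K) × ln(0.00474/0.0240)
   = (4.157 kJ/mol)(-1.622) = -6.74 kJ/mol
ΔG < 0, so the forward reaction is spontaneous (proceeds forward).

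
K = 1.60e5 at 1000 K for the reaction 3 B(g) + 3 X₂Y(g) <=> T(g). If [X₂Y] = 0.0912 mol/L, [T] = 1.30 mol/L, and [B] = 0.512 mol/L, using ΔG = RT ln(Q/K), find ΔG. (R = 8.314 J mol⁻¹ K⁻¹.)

ΔG = -21.0 kJ/mol

Q = [T] / ([B]³·[X₂Y]³) = (1.30) / ((0.512)³·(0.0912)³) = 12800
ΔG = RT ln(Q/K) = (8.314 J mol⁻¹ K⁻¹)(1000 K) × ln(12800/1.60e5)
   = (8.314 kJ/mol)(-2.526) = -21.0 kJ/mol
ΔG < 0, so the forward reaction is spontaneous (proceeds forward).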